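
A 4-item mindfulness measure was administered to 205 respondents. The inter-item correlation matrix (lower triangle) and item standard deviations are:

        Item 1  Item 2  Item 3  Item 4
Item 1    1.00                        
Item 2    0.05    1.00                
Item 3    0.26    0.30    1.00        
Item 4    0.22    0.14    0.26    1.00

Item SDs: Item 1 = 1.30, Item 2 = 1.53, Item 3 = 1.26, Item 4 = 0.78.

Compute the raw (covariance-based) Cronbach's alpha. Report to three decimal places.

Cronbach's alpha = 0.480

Σσ²ᵢ = 1.30² + 1.53² + 1.26² + 0.78² = 6.2269
Covariances σ_ij = r_ij · s_i · s_j:
  σ(Item 1,Item 2) = 0.05 × 1.30 × 1.53 = 0.0995
  σ(Item 1,Item 3) = 0.26 × 1.30 × 1.26 = 0.4259
  σ(Item 1,Item 4) = 0.22 × 1.30 × 0.78 = 0.2231
  σ(Item 2,Item 3) = 0.30 × 1.53 × 1.26 = 0.5783
  σ(Item 2,Item 4) = 0.14 × 1.53 × 0.78 = 0.1671
  σ(Item 3,Item 4) = 0.26 × 1.26 × 0.78 = 0.2555
σ²_T = Σσ²ᵢ + 2·Σσ_ij = 6.2269 + 2 × 1.7494 = 9.7257
α = (4/3)·(1 − 6.2269/9.7257) = 0.480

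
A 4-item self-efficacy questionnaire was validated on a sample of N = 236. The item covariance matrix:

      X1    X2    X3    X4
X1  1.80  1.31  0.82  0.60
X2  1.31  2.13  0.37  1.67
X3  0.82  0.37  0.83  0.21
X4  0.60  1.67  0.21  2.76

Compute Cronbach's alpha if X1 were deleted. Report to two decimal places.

Cronbach's alpha = 0.66

Remaining items: X2, X3, X4 (k = 3).
ΣVar(i) = 2.13 + 0.83 + 2.76 = 5.72
σ²_T = 5.72 + 2 × 2.25 = 10.22
α (item deleted) = (3/2)·(1 − 5.72/10.22) = 0.66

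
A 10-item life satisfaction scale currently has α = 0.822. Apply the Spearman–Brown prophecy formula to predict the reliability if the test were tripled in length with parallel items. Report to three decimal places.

predicted reliability = 0.933

Length factor m = 3
α' = m·α / (1 + (m−1)·α)
   = 3 × 0.822 / (1 + (3 − 1) × 0.822)
   = 2.4660 / 2.6440 = 0.933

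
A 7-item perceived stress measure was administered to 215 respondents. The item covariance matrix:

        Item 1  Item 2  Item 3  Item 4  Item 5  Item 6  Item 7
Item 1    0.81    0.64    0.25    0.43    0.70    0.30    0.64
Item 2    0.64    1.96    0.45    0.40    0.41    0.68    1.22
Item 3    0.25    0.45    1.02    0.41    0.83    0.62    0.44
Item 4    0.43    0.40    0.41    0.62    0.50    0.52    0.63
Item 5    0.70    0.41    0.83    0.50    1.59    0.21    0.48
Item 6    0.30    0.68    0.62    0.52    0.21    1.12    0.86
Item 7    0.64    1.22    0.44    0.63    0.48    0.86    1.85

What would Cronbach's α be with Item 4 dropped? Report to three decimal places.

Remaining items: Item 1, Item 2, Item 3, Item 5, Item 6, Item 7 (k = 6).
sum of item variances = 0.81 + 1.96 + 1.02 + 1.59 + 1.12 + 1.85 = 8.35
total variance = 8.35 + 2 × 8.73 = 25.81
α (item deleted) = (6/5)·(1 − 8.35/25.81) = 0.812

Cronbach's α = 0.812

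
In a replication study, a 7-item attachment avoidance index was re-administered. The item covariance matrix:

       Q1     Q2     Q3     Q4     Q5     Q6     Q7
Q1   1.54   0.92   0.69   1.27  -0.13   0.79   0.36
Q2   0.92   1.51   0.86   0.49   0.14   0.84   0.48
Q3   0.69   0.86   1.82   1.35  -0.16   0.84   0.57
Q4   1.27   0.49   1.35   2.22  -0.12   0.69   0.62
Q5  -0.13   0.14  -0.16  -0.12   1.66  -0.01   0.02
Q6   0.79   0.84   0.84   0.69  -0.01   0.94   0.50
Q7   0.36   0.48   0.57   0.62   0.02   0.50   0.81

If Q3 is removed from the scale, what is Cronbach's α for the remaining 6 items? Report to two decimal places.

Cronbach's α = 0.73

Remaining items: Q1, Q2, Q4, Q5, Q6, Q7 (k = 6).
Σσᵢ² = 1.54 + 1.51 + 2.22 + 1.66 + 0.94 + 0.81 = 8.68
Var(T) = 8.68 + 2 × 6.86 = 22.40
α (item deleted) = (6/5)·(1 − 8.68/22.40) = 0.73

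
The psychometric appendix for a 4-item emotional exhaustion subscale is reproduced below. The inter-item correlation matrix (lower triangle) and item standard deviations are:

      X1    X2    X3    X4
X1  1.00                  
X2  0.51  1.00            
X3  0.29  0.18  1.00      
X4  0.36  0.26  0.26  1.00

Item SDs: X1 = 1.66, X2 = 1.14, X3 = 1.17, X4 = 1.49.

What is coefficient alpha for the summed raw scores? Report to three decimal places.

Σσ²ᵢ = 1.66² + 1.14² + 1.17² + 1.49² = 7.6442
Covariances σ_ij = r_ij · s_i · s_j:
  σ(X1,X2) = 0.51 × 1.66 × 1.14 = 0.9651
  σ(X1,X3) = 0.29 × 1.66 × 1.17 = 0.5632
  σ(X1,X4) = 0.36 × 1.66 × 1.49 = 0.8904
  σ(X2,X3) = 0.18 × 1.14 × 1.17 = 0.2401
  σ(X2,X4) = 0.26 × 1.14 × 1.49 = 0.4416
  σ(X3,X4) = 0.26 × 1.17 × 1.49 = 0.4533
σ²_T = Σσ²ᵢ + 2·Σσ_ij = 7.6442 + 2 × 3.5537 = 14.7516
α = (4/3)·(1 − 7.6442/14.7516) = 0.642

α = 0.642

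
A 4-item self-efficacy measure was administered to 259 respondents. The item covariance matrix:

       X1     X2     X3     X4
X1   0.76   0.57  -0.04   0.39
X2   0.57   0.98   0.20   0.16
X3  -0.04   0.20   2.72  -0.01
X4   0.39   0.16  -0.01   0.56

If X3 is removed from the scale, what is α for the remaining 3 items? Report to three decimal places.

Remaining items: X1, X2, X4 (k = 3).
Σσ²ᵢ = 0.76 + 0.98 + 0.56 = 2.30
total variance = 2.30 + 2 × 1.12 = 4.54
α (item deleted) = (3/2)·(1 − 2.30/4.54) = 0.740

α = 0.740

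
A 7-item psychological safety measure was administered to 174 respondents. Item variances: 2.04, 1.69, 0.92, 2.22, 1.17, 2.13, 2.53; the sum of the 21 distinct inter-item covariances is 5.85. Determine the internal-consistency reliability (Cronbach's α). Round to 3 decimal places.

α = 0.559

Σσᵢ² = 2.04 + 1.69 + 0.92 + 2.22 + 1.17 + 2.13 + 2.53 = 12.70
Sum of distinct covariances = 5.85
Var(T) = Σσᵢ² + 2·Σcov = 12.70 + 2 × 5.85 = 24.40
α = (7/6)·(1 − 12.70/24.40) = 0.559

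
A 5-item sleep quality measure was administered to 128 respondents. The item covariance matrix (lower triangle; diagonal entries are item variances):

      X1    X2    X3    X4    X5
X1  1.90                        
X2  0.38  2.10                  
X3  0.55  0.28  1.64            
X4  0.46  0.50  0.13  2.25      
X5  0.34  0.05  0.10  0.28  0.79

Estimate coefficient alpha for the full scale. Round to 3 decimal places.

ΣVar(i) = 1.90 + 2.10 + 1.64 + 2.25 + 0.79 = 8.68
Sum of off-diagonal covariances = 3.07
σ²_T = 8.68 + 2 × 3.07 = 14.82
α = (k/(k−1))·(1 − ΣVar(i)/σ²_T) = (5/4)·(1 − 8.68/14.82) = 0.518

α = 0.518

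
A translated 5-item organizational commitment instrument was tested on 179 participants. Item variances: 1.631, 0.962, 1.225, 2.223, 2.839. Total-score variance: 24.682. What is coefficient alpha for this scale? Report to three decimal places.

sum of item variances = 1.631 + 0.962 + 1.225 + 2.223 + 2.839 = 8.880
α = (k/(k−1))·(1 − sum of item variances/total variance) = (5/4)·(1 − 8.880/24.682) = 0.800

α = 0.800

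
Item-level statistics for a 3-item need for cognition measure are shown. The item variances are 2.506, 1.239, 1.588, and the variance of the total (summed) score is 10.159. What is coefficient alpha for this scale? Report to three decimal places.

Σσ²ᵢ = 2.506 + 1.239 + 1.588 = 5.333
α = (k/(k−1))·(1 − Σσ²ᵢ/Var(T)) = (3/2)·(1 − 5.333/10.159) = 0.713

α = 0.713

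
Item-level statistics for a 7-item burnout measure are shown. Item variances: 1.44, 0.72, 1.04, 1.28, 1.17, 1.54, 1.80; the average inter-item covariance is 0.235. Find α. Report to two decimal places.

α = 0.61

ΣVar(i) = 1.44 + 0.72 + 1.04 + 1.28 + 1.17 + 1.54 + 1.80 = 8.99
Sum of the 21 distinct covariances = 21 × 0.235 = 4.935
total variance = ΣVar(i) + 2·Σcov = 8.99 + 2 × 4.935 = 18.860
α = (7/6)·(1 − 8.99/18.860) = 0.61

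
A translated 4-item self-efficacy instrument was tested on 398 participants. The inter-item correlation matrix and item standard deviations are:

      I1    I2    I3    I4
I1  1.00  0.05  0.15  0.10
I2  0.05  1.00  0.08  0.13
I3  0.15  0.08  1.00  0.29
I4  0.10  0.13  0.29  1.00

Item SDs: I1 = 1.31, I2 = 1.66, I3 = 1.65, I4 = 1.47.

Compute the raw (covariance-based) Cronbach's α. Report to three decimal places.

Σσ²ᵢ = 1.31² + 1.66² + 1.65² + 1.47² = 9.3551
Covariances σ_ij = r_ij · s_i · s_j:
  σ(I1,I2) = 0.05 × 1.31 × 1.66 = 0.1087
  σ(I1,I3) = 0.15 × 1.31 × 1.65 = 0.3242
  σ(I1,I4) = 0.10 × 1.31 × 1.47 = 0.1926
  σ(I2,I3) = 0.08 × 1.66 × 1.65 = 0.2191
  σ(I2,I4) = 0.13 × 1.66 × 1.47 = 0.3172
  σ(I3,I4) = 0.29 × 1.65 × 1.47 = 0.7034
σ²_T = Σσ²ᵢ + 2·Σσ_ij = 9.3551 + 2 × 1.8652 = 13.0855
α = (4/3)·(1 − 9.3551/13.0855) = 0.380

α = 0.380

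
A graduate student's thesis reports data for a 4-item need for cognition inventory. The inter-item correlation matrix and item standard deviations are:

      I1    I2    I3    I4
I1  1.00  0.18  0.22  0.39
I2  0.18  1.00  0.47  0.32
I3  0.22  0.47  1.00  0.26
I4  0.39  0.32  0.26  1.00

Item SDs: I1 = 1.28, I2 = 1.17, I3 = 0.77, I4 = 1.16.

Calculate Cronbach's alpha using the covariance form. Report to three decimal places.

Σσ²ᵢ = 1.28² + 1.17² + 0.77² + 1.16² = 4.9458
Covariances σ_ij = r_ij · s_i · s_j:
  σ(I1,I2) = 0.18 × 1.28 × 1.17 = 0.2696
  σ(I1,I3) = 0.22 × 1.28 × 0.77 = 0.2168
  σ(I1,I4) = 0.39 × 1.28 × 1.16 = 0.5791
  σ(I2,I3) = 0.47 × 1.17 × 0.77 = 0.4234
  σ(I2,I4) = 0.32 × 1.17 × 1.16 = 0.4343
  σ(I3,I4) = 0.26 × 0.77 × 1.16 = 0.2322
σ²_T = Σσ²ᵢ + 2·Σσ_ij = 4.9458 + 2 × 2.1554 = 9.2566
α = (4/3)·(1 − 4.9458/9.2566) = 0.621

α = 0.621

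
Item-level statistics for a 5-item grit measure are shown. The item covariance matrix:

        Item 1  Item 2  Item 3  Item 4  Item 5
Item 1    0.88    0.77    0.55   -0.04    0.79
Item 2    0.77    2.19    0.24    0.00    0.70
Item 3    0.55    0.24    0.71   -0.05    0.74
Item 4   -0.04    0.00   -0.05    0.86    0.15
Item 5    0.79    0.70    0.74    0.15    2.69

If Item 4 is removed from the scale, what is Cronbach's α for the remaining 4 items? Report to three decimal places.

α = 0.719

Remaining items: Item 1, Item 2, Item 3, Item 5 (k = 4).
ΣVar(i) = 0.88 + 2.19 + 0.71 + 2.69 = 6.47
Var(T) = 6.47 + 2 × 3.79 = 14.05
α (item deleted) = (4/3)·(1 − 6.47/14.05) = 0.719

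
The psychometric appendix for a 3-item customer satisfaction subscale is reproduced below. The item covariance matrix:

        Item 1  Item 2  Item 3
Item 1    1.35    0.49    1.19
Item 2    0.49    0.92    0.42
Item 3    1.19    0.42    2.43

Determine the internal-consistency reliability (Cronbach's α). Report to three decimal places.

Cronbach's α = 0.708

Σσ²ᵢ = 1.35 + 0.92 + 2.43 = 4.70
Sum of the distinct covariances = 2.10
σ²_T = 4.70 + 2 × 2.10 = 8.90
α = (k/(k−1))·(1 − Σσ²ᵢ/σ²_T) = (3/2)·(1 − 4.70/8.90) = 0.708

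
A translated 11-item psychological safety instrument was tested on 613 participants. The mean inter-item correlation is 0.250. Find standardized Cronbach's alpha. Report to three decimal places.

α = 0.786

Standardized α = k·r̄ / (1 + (k−1)·r̄) = 11 × 0.250 / (1 + 10 × 0.250)
  = 2.7500 / 3.5000 = 0.786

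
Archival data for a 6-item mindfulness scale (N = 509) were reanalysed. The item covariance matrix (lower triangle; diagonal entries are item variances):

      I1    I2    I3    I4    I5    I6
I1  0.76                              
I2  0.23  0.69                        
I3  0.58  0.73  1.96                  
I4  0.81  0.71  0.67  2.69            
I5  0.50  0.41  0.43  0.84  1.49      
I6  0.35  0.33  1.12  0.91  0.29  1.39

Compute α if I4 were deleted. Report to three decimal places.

Remaining items: I1, I2, I3, I5, I6 (k = 5).
ΣVar(i) = 0.76 + 0.69 + 1.96 + 1.49 + 1.39 = 6.29
Var(T) = 6.29 + 2 × 4.97 = 16.23
α (item deleted) = (5/4)·(1 − 6.29/16.23) = 0.766

α = 0.766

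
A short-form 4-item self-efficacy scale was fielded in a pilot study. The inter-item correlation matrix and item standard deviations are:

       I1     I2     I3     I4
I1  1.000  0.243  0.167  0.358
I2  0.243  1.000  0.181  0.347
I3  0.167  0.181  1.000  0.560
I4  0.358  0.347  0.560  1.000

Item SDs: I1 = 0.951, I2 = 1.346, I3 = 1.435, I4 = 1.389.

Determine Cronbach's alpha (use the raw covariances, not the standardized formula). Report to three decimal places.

α = 0.643

Σσ²ᵢ = 0.951² + 1.346² + 1.435² + 1.389² = 6.7047
Covariances σ_ij = r_ij · s_i · s_j:
  σ(I1,I2) = 0.243 × 0.951 × 1.346 = 0.3111
  σ(I1,I3) = 0.167 × 0.951 × 1.435 = 0.2279
  σ(I1,I4) = 0.358 × 0.951 × 1.389 = 0.4729
  σ(I2,I3) = 0.181 × 1.346 × 1.435 = 0.3496
  σ(I2,I4) = 0.347 × 1.346 × 1.389 = 0.6487
  σ(I3,I4) = 0.560 × 1.435 × 1.389 = 1.1162
σ²_T = Σσ²ᵢ + 2·Σσ_ij = 6.7047 + 2 × 3.1264 = 12.9575
α = (4/3)·(1 − 6.7047/12.9575) = 0.643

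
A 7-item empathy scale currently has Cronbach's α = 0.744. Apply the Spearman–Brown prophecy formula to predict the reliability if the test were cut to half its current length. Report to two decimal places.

Length factor m = 1/2
α' = m·α / (1 − (1−m)·α)
   = 1/2 × 0.744 / (1 − (1 − 1/2) × 0.744)
   = 0.3720 / 0.6280 = 0.59

predicted reliability = 0.59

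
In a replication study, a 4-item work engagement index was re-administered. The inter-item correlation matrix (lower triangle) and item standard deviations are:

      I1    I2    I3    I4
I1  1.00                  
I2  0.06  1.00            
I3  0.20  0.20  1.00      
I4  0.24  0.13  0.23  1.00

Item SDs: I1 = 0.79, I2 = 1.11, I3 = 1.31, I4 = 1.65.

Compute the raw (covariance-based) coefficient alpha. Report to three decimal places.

α = 0.449

Σσ²ᵢ = 0.79² + 1.11² + 1.31² + 1.65² = 6.2948
Covariances σ_ij = r_ij · s_i · s_j:
  σ(I1,I2) = 0.06 × 0.79 × 1.11 = 0.0526
  σ(I1,I3) = 0.20 × 0.79 × 1.31 = 0.2070
  σ(I1,I4) = 0.24 × 0.79 × 1.65 = 0.3128
  σ(I2,I3) = 0.20 × 1.11 × 1.31 = 0.2908
  σ(I2,I4) = 0.13 × 1.11 × 1.65 = 0.2381
  σ(I3,I4) = 0.23 × 1.31 × 1.65 = 0.4971
σ²_T = Σσ²ᵢ + 2·Σσ_ij = 6.2948 + 2 × 1.5984 = 9.4916
α = (4/3)·(1 − 6.2948/9.4916) = 0.449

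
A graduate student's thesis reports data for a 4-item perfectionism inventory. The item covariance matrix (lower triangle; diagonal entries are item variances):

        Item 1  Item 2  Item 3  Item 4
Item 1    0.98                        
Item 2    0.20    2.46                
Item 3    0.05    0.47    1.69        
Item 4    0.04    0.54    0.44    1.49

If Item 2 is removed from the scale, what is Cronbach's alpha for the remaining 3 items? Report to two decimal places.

Cronbach's alpha = 0.30

Remaining items: Item 1, Item 3, Item 4 (k = 3).
ΣVar(i) = 0.98 + 1.69 + 1.49 = 4.16
σ²_total = 4.16 + 2 × 0.53 = 5.22
α (item deleted) = (3/2)·(1 − 4.16/5.22) = 0.30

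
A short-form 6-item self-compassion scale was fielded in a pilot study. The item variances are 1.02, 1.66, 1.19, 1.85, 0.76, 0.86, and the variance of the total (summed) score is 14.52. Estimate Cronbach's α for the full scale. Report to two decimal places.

ΣVar(i) = 1.02 + 1.66 + 1.19 + 1.85 + 0.76 + 0.86 = 7.34
α = (k/(k−1))·(1 − ΣVar(i)/total variance) = (6/5)·(1 − 7.34/14.52) = 0.59

α = 0.59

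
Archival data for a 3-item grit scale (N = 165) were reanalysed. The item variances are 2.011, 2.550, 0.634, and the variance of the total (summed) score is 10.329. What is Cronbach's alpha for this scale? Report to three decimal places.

Σσᵢ² = 2.011 + 2.550 + 0.634 = 5.195
α = (k/(k−1))·(1 − Σσᵢ²/Var(T)) = (3/2)·(1 − 5.195/10.329) = 0.746

Cronbach's alpha = 0.746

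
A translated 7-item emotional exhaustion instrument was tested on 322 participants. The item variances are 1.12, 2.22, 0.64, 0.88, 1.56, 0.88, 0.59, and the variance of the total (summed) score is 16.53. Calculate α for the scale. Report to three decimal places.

α = 0.610

sum of item variances = 1.12 + 2.22 + 0.64 + 0.88 + 1.56 + 0.88 + 0.59 = 7.89
α = (k/(k−1))·(1 − sum of item variances/σ²_T) = (7/6)·(1 − 7.89/16.53) = 0.610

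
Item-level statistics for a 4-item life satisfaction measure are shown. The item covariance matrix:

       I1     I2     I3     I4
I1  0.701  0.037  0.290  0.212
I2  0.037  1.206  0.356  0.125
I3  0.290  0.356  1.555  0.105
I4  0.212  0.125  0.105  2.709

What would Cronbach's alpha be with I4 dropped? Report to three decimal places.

Remaining items: I1, I2, I3 (k = 3).
sum of item variances = 0.701 + 1.206 + 1.555 = 3.462
Var(T) = 3.462 + 2 × 0.683 = 4.828
α (item deleted) = (3/2)·(1 − 3.462/4.828) = 0.424

α = 0.424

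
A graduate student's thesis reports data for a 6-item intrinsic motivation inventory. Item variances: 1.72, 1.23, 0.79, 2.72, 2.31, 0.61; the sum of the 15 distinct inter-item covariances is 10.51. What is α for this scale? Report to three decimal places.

α = 0.830

sum of item variances = 1.72 + 1.23 + 0.79 + 2.72 + 2.31 + 0.61 = 9.38
Sum of distinct covariances = 10.51
Var(T) = sum of item variances + 2·Σcov = 9.38 + 2 × 10.51 = 30.40
α = (6/5)·(1 − 9.38/30.40) = 0.830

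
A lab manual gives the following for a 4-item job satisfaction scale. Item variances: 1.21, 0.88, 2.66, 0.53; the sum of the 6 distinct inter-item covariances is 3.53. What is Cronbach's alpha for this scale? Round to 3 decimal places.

Cronbach's alpha = 0.763

sum of item variances = 1.21 + 0.88 + 2.66 + 0.53 = 5.28
Sum of distinct covariances = 3.53
total variance = sum of item variances + 2·Σcov = 5.28 + 2 × 3.53 = 12.34
α = (4/3)·(1 − 5.28/12.34) = 0.763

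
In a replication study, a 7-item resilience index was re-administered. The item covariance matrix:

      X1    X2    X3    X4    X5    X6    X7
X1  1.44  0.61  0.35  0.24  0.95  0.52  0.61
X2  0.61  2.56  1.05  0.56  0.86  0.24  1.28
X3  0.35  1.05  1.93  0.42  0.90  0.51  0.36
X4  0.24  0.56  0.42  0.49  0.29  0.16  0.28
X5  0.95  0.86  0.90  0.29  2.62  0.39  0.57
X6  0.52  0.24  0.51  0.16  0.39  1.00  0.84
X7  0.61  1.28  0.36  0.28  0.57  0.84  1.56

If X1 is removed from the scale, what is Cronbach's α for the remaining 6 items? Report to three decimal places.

α = 0.758

Remaining items: X2, X3, X4, X5, X6, X7 (k = 6).
sum of item variances = 2.56 + 1.93 + 0.49 + 2.62 + 1.00 + 1.56 = 10.16
σ²_T = 10.16 + 2 × 8.71 = 27.58
α (item deleted) = (6/5)·(1 − 10.16/27.58) = 0.758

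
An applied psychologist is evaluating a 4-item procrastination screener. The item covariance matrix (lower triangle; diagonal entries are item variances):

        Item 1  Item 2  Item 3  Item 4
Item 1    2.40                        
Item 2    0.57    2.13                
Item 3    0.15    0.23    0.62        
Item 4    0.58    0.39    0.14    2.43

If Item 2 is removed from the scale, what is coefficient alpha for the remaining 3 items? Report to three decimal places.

coefficient alpha = 0.363

Remaining items: Item 1, Item 3, Item 4 (k = 3).
Σσᵢ² = 2.40 + 0.62 + 2.43 = 5.45
total variance = 5.45 + 2 × 0.87 = 7.19
α (item deleted) = (3/2)·(1 − 5.45/7.19) = 0.363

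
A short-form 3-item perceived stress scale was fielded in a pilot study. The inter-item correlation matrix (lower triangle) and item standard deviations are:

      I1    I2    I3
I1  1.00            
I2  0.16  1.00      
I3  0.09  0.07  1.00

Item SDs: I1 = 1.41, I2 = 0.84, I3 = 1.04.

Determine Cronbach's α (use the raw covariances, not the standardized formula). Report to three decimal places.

Σσ²ᵢ = 1.41² + 0.84² + 1.04² = 3.7753
Covariances σ_ij = r_ij · s_i · s_j:
  σ(I1,I2) = 0.16 × 1.41 × 0.84 = 0.1895
  σ(I1,I3) = 0.09 × 1.41 × 1.04 = 0.1320
  σ(I2,I3) = 0.07 × 0.84 × 1.04 = 0.0612
σ²_T = Σσ²ᵢ + 2·Σσ_ij = 3.7753 + 2 × 0.3827 = 4.5407
α = (3/2)·(1 − 3.7753/4.5407) = 0.253

α = 0.253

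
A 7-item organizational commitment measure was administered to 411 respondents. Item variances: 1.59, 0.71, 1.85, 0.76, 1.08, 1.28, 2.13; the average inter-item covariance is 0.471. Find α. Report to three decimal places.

Σσ²ᵢ = 1.59 + 0.71 + 1.85 + 0.76 + 1.08 + 1.28 + 2.13 = 9.40
Sum of the 21 distinct covariances = 21 × 0.471 = 9.891
Var(T) = Σσ²ᵢ + 2·Σcov = 9.40 + 2 × 9.891 = 29.182
α = (7/6)·(1 − 9.40/29.182) = 0.791

α = 0.791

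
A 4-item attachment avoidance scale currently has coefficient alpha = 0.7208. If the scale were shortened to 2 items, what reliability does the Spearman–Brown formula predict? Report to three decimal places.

Length factor m = 2/4 = 0.5000
α' = m·α / (1 − (1−m)·α)
   = 2/4 × 0.7208 / (1 − (1 − 2/4) × 0.7208)
   = 0.3604 / 0.6396 = 0.563

predicted reliability = 0.563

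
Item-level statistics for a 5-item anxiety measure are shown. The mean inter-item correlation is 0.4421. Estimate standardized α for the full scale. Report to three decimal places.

Standardized α = k·r̄ / (1 + (k−1)·r̄) = 5 × 0.4421 / (1 + 4 × 0.4421)
  = 2.2105 / 2.7684 = 0.798

standardized α = 0.798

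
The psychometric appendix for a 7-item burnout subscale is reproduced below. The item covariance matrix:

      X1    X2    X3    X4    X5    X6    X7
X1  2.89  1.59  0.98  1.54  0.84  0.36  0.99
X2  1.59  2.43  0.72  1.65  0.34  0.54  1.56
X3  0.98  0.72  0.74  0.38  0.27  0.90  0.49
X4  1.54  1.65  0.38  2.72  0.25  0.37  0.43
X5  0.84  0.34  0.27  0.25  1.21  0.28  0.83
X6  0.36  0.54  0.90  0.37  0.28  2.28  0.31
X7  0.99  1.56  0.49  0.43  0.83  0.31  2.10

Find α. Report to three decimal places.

sum of item variances = 2.89 + 2.43 + 0.74 + 2.72 + 1.21 + 2.28 + 2.10 = 14.37
Σ_{i<j} σ_ij = 15.62
σ²_T = 14.37 + 2 × 15.62 = 45.61
α = (k/(k−1))·(1 − sum of item variances/σ²_T) = (7/6)·(1 − 14.37/45.61) = 0.799

α = 0.799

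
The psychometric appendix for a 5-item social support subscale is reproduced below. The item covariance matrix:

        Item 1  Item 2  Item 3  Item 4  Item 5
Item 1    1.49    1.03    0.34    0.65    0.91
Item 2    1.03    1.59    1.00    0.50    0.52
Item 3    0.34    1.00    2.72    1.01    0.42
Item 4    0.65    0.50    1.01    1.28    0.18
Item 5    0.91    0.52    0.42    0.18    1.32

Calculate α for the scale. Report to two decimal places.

α = 0.76

ΣVar(i) = 1.49 + 1.59 + 2.72 + 1.28 + 1.32 = 8.40
Sum of the distinct covariances = 6.56
σ²_T = 8.40 + 2 × 6.56 = 21.52
α = (k/(k−1))·(1 − ΣVar(i)/σ²_T) = (5/4)·(1 − 8.40/21.52) = 0.76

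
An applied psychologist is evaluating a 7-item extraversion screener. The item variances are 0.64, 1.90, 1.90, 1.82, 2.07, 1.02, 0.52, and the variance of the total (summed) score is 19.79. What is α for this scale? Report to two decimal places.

α = 0.58

Σσᵢ² = 0.64 + 1.90 + 1.90 + 1.82 + 2.07 + 1.02 + 0.52 = 9.87
α = (k/(k−1))·(1 − Σσᵢ²/σ²_total) = (7/6)·(1 − 9.87/19.79) = 0.58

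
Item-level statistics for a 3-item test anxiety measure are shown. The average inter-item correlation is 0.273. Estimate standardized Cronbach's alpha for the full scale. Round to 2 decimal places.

standardized Cronbach's alpha = 0.53

Standardized α = k·r̄ / (1 + (k−1)·r̄) = 3 × 0.273 / (1 + 2 × 0.273)
  = 0.8190 / 1.5460 = 0.53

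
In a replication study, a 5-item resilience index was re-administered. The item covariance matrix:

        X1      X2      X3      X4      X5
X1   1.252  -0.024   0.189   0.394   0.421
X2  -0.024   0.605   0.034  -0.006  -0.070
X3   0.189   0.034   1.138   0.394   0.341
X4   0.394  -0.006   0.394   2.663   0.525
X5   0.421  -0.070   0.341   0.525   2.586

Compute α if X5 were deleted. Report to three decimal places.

Remaining items: X1, X2, X3, X4 (k = 4).
Σσ²ᵢ = 1.252 + 0.605 + 1.138 + 2.663 = 5.658
σ²_total = 5.658 + 2 × 0.981 = 7.620
α (item deleted) = (4/3)·(1 − 5.658/7.620) = 0.343

α = 0.343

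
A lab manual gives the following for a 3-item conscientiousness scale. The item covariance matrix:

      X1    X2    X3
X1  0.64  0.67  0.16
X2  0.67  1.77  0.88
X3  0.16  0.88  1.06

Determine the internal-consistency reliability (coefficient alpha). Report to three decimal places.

α = 0.745

Σσᵢ² = 0.64 + 1.77 + 1.06 = 3.47
Sum of the distinct covariances = 1.71
σ²_total = 3.47 + 2 × 1.71 = 6.89
α = (k/(k−1))·(1 − Σσᵢ²/σ²_total) = (3/2)·(1 − 3.47/6.89) = 0.745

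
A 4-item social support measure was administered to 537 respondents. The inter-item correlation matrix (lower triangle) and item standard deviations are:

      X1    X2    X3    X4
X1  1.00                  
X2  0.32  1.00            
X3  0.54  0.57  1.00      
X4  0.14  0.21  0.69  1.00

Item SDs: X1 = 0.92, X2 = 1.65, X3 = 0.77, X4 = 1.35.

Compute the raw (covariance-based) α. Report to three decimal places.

Σσ²ᵢ = 0.92² + 1.65² + 0.77² + 1.35² = 5.9843
Covariances σ_ij = r_ij · s_i · s_j:
  σ(X1,X2) = 0.32 × 0.92 × 1.65 = 0.4858
  σ(X1,X3) = 0.54 × 0.92 × 0.77 = 0.3825
  σ(X1,X4) = 0.14 × 0.92 × 1.35 = 0.1739
  σ(X2,X3) = 0.57 × 1.65 × 0.77 = 0.7242
  σ(X2,X4) = 0.21 × 1.65 × 1.35 = 0.4678
  σ(X3,X4) = 0.69 × 0.77 × 1.35 = 0.7173
σ²_T = Σσ²ᵢ + 2·Σσ_ij = 5.9843 + 2 × 2.9515 = 11.8873
α = (4/3)·(1 − 5.9843/11.8873) = 0.662

α = 0.662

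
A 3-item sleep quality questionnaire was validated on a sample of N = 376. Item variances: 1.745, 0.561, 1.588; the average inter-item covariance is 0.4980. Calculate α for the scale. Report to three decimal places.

Σσ²ᵢ = 1.745 + 0.561 + 1.588 = 3.894
Sum of the 3 distinct covariances = 3 × 0.4980 = 1.4940
Var(T) = Σσ²ᵢ + 2·Σcov = 3.894 + 2 × 1.4940 = 6.8820
α = (3/2)·(1 − 3.894/6.8820) = 0.651

α = 0.651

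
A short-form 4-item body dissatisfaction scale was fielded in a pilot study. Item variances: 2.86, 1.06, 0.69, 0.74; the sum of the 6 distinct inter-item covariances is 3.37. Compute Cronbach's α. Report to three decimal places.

Σσᵢ² = 2.86 + 1.06 + 0.69 + 0.74 = 5.35
Sum of distinct covariances = 3.37
σ²_total = Σσᵢ² + 2·Σcov = 5.35 + 2 × 3.37 = 12.09
α = (4/3)·(1 − 5.35/12.09) = 0.743

α = 0.743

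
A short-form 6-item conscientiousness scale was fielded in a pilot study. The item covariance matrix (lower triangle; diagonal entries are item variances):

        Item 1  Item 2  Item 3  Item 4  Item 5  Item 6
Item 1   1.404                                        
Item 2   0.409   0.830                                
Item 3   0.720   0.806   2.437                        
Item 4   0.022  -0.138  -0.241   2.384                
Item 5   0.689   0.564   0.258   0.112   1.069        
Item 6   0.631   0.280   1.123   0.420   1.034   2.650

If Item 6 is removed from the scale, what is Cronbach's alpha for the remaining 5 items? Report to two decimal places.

Remaining items: Item 1, Item 2, Item 3, Item 4, Item 5 (k = 5).
Σσᵢ² = 1.404 + 0.830 + 2.437 + 2.384 + 1.069 = 8.124
σ²_total = 8.124 + 2 × 3.201 = 14.526
α (item deleted) = (5/4)·(1 − 8.124/14.526) = 0.55

Cronbach's alpha = 0.55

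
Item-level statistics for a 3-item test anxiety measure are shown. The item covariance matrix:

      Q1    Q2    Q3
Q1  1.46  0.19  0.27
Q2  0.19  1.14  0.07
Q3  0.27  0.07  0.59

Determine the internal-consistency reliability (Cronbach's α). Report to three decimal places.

ΣVar(i) = 1.46 + 1.14 + 0.59 = 3.19
Sum of off-diagonal covariances = 0.53
Var(T) = 3.19 + 2 × 0.53 = 4.25
α = (k/(k−1))·(1 − ΣVar(i)/Var(T)) = (3/2)·(1 − 3.19/4.25) = 0.374

Cronbach's α = 0.374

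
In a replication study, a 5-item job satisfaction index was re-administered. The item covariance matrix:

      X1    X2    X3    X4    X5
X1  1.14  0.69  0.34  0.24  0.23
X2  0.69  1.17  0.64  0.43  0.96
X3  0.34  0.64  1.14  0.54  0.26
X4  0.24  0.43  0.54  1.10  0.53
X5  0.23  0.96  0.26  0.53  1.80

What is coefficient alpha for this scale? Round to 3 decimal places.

α = 0.756

sum of item variances = 1.14 + 1.17 + 1.14 + 1.10 + 1.80 = 6.35
Sum of off-diagonal covariances = 4.86
total variance = 6.35 + 2 × 4.86 = 16.07
α = (k/(k−1))·(1 − sum of item variances/total variance) = (5/4)·(1 − 6.35/16.07) = 0.756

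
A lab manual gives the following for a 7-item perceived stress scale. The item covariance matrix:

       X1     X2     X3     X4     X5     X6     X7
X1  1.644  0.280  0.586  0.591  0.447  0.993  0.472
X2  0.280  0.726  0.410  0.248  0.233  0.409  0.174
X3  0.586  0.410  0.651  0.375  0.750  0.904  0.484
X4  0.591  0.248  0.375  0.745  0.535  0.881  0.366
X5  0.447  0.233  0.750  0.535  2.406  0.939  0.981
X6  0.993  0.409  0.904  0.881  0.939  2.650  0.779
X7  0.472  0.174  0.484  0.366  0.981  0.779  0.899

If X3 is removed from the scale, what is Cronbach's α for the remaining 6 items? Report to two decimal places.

Remaining items: X1, X2, X4, X5, X6, X7 (k = 6).
Σσᵢ² = 1.644 + 0.726 + 0.745 + 2.406 + 2.650 + 0.899 = 9.070
σ²_total = 9.070 + 2 × 8.328 = 25.726
α (item deleted) = (6/5)·(1 − 9.070/25.726) = 0.78

Cronbach's α = 0.78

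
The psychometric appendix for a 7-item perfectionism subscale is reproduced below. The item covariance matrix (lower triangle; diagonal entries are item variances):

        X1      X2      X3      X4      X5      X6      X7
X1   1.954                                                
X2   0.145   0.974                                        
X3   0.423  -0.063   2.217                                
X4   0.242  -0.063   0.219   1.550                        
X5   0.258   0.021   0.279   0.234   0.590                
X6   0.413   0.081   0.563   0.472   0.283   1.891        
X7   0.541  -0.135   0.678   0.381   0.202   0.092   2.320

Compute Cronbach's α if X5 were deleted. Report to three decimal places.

Remaining items: X1, X2, X3, X4, X6, X7 (k = 6).
sum of item variances = 1.954 + 0.974 + 2.217 + 1.550 + 1.891 + 2.320 = 10.906
Var(T) = 10.906 + 2 × 3.989 = 18.884
α (item deleted) = (6/5)·(1 − 10.906/18.884) = 0.507

α = 0.507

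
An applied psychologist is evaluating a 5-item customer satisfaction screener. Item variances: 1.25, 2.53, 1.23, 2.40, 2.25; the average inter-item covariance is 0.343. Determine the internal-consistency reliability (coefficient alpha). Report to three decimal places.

α = 0.519

Σσᵢ² = 1.25 + 2.53 + 1.23 + 2.40 + 2.25 = 9.66
Sum of the 10 distinct covariances = 10 × 0.343 = 3.430
Var(T) = Σσᵢ² + 2·Σcov = 9.66 + 2 × 3.430 = 16.520
α = (5/4)·(1 − 9.66/16.520) = 0.519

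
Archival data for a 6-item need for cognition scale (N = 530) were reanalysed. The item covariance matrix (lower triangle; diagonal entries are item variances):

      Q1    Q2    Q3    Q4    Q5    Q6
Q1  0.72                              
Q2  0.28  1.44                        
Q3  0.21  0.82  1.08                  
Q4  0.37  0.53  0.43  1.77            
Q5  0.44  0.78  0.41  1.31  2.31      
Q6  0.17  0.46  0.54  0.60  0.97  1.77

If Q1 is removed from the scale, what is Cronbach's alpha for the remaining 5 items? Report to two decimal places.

Cronbach's alpha = 0.78

Remaining items: Q2, Q3, Q4, Q5, Q6 (k = 5).
ΣVar(i) = 1.44 + 1.08 + 1.77 + 2.31 + 1.77 = 8.37
σ²_T = 8.37 + 2 × 6.85 = 22.07
α (item deleted) = (5/4)·(1 − 8.37/22.07) = 0.78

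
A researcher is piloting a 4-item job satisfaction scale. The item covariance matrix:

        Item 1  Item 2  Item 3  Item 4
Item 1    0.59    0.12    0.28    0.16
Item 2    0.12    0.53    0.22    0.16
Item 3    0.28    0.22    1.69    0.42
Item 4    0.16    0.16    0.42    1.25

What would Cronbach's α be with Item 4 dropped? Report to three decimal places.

Remaining items: Item 1, Item 2, Item 3 (k = 3).
sum of item variances = 0.59 + 0.53 + 1.69 = 2.81
Var(T) = 2.81 + 2 × 0.62 = 4.05
α (item deleted) = (3/2)·(1 − 2.81/4.05) = 0.459

α = 0.459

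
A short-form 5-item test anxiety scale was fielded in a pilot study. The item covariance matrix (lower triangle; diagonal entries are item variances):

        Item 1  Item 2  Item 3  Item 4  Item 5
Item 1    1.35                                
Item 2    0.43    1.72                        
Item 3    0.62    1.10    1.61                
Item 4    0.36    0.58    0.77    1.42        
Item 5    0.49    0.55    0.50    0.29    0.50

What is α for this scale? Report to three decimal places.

Σσᵢ² = 1.35 + 1.72 + 1.61 + 1.42 + 0.50 = 6.60
Sum of off-diagonal covariances = 5.69
σ²_T = 6.60 + 2 × 5.69 = 17.98
α = (k/(k−1))·(1 − Σσᵢ²/σ²_T) = (5/4)·(1 − 6.60/17.98) = 0.791

α = 0.791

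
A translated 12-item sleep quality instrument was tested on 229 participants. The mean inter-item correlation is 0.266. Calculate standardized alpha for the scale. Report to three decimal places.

standardized alpha = 0.813

Standardized α = k·r̄ / (1 + (k−1)·r̄) = 12 × 0.266 / (1 + 11 × 0.266)
  = 3.1920 / 3.9260 = 0.813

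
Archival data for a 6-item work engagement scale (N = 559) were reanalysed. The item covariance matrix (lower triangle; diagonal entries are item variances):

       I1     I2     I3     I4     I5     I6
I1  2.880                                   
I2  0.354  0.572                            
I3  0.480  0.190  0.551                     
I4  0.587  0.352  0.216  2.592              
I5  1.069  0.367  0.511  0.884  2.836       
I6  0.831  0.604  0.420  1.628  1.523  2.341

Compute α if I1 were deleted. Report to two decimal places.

α = 0.75

Remaining items: I2, I3, I4, I5, I6 (k = 5).
sum of item variances = 0.572 + 0.551 + 2.592 + 2.836 + 2.341 = 8.892
σ²_T = 8.892 + 2 × 6.695 = 22.282
α (item deleted) = (5/4)·(1 − 8.892/22.282) = 0.75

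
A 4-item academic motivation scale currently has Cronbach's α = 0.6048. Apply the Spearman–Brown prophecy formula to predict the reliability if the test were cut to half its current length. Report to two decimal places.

Length factor m = 1/2
α' = m·α / (1 − (1−m)·α)
   = 1/2 × 0.6048 / (1 − (1 − 1/2) × 0.6048)
   = 0.3024 / 0.6976 = 0.43

predicted reliability = 0.43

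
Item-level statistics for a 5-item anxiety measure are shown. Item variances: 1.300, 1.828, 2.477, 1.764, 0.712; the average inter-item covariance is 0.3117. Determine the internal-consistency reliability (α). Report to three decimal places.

α = 0.544

Σσ²ᵢ = 1.300 + 1.828 + 2.477 + 1.764 + 0.712 = 8.081
Sum of the 10 distinct covariances = 10 × 0.3117 = 3.1170
total variance = Σσ²ᵢ + 2·Σcov = 8.081 + 2 × 3.1170 = 14.3150
α = (5/4)·(1 − 8.081/14.3150) = 0.544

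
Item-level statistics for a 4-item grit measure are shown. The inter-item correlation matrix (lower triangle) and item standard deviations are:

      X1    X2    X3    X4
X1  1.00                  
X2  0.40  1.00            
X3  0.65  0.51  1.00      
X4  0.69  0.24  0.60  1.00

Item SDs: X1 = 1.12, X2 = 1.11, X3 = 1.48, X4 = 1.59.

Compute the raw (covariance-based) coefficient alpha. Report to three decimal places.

coefficient alpha = 0.804

Σσ²ᵢ = 1.12² + 1.11² + 1.48² + 1.59² = 7.2050
Covariances σ_ij = r_ij · s_i · s_j:
  σ(X1,X2) = 0.40 × 1.12 × 1.11 = 0.4973
  σ(X1,X3) = 0.65 × 1.12 × 1.48 = 1.0774
  σ(X1,X4) = 0.69 × 1.12 × 1.59 = 1.2288
  σ(X2,X3) = 0.51 × 1.11 × 1.48 = 0.8378
  σ(X2,X4) = 0.24 × 1.11 × 1.59 = 0.4236
  σ(X3,X4) = 0.60 × 1.48 × 1.59 = 1.4119
σ²_T = Σσ²ᵢ + 2·Σσ_ij = 7.2050 + 2 × 5.4768 = 18.1586
α = (4/3)·(1 − 7.2050/18.1586) = 0.804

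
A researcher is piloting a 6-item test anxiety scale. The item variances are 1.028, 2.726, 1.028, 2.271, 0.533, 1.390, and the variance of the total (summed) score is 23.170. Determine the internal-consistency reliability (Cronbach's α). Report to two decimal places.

Σσ²ᵢ = 1.028 + 2.726 + 1.028 + 2.271 + 0.533 + 1.390 = 8.976
α = (k/(k−1))·(1 − Σσ²ᵢ/Var(T)) = (6/5)·(1 − 8.976/23.170) = 0.74

α = 0.74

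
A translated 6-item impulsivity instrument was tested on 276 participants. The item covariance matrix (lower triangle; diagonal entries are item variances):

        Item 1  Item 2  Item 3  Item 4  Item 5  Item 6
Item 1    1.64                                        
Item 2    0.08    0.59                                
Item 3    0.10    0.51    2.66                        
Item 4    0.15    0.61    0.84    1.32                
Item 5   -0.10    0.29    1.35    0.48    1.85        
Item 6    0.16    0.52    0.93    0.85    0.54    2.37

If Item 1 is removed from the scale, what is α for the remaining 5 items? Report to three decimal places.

Remaining items: Item 2, Item 3, Item 4, Item 5, Item 6 (k = 5).
sum of item variances = 0.59 + 2.66 + 1.32 + 1.85 + 2.37 = 8.79
Var(T) = 8.79 + 2 × 6.92 = 22.63
α (item deleted) = (5/4)·(1 − 8.79/22.63) = 0.764

α = 0.764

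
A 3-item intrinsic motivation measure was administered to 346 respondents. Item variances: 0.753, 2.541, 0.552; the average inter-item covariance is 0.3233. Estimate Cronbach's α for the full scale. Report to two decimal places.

Σσ²ᵢ = 0.753 + 2.541 + 0.552 = 3.846
Sum of the 3 distinct covariances = 3 × 0.3233 = 0.9699
Var(T) = Σσ²ᵢ + 2·Σcov = 3.846 + 2 × 0.9699 = 5.7858
α = (3/2)·(1 − 3.846/5.7858) = 0.50

α = 0.50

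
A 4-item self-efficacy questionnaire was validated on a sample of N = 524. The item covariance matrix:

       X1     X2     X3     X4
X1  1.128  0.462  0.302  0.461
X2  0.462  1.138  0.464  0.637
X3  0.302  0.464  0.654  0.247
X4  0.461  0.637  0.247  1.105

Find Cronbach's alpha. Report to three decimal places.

Cronbach's alpha = 0.748

Σσᵢ² = 1.128 + 1.138 + 0.654 + 1.105 = 4.025
Sum of the distinct covariances = 2.573
total variance = 4.025 + 2 × 2.573 = 9.171
α = (k/(k−1))·(1 − Σσᵢ²/total variance) = (4/3)·(1 − 4.025/9.171) = 0.748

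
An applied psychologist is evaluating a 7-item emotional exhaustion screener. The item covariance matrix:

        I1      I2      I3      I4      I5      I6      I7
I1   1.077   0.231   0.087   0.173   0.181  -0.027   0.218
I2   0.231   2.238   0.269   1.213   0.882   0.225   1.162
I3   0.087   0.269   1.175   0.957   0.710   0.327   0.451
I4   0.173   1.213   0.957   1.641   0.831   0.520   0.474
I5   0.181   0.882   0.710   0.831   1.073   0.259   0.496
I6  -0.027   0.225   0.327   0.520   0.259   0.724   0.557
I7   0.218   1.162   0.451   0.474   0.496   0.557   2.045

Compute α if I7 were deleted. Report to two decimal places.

α = 0.76

Remaining items: I1, I2, I3, I4, I5, I6 (k = 6).
sum of item variances = 1.077 + 2.238 + 1.175 + 1.641 + 1.073 + 0.724 = 7.928
σ²_total = 7.928 + 2 × 6.838 = 21.604
α (item deleted) = (6/5)·(1 − 7.928/21.604) = 0.76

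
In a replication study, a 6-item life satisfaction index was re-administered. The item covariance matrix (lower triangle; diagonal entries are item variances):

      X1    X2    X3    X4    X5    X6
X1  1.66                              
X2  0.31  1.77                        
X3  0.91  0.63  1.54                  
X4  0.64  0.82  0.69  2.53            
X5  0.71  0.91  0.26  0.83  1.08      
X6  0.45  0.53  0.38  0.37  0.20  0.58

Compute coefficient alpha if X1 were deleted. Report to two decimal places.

α = 0.75

Remaining items: X2, X3, X4, X5, X6 (k = 5).
sum of item variances = 1.77 + 1.54 + 2.53 + 1.08 + 0.58 = 7.50
Var(T) = 7.50 + 2 × 5.62 = 18.74
α (item deleted) = (5/4)·(1 − 7.50/18.74) = 0.75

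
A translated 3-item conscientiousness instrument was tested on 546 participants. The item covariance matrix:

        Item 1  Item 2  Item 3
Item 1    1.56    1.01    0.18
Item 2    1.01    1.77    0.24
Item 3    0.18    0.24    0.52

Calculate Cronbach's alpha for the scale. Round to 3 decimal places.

α = 0.639

Σσ²ᵢ = 1.56 + 1.77 + 0.52 = 3.85
Sum of off-diagonal covariances = 1.43
σ²_total = 3.85 + 2 × 1.43 = 6.71
α = (k/(k−1))·(1 − Σσ²ᵢ/σ²_total) = (3/2)·(1 − 3.85/6.71) = 0.639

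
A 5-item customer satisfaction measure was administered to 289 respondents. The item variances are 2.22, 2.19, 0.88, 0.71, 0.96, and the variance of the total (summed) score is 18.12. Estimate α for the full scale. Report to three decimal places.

α = 0.770

Σσ²ᵢ = 2.22 + 2.19 + 0.88 + 0.71 + 0.96 = 6.96
α = (k/(k−1))·(1 − Σσ²ᵢ/σ²_total) = (5/4)·(1 − 6.96/18.12) = 0.770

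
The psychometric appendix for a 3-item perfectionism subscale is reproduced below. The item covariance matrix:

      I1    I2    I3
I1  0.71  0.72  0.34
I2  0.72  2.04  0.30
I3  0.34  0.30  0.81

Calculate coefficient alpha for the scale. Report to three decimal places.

α = 0.650

Σσᵢ² = 0.71 + 2.04 + 0.81 = 3.56
Sum of the distinct covariances = 1.36
σ²_T = 3.56 + 2 × 1.36 = 6.28
α = (k/(k−1))·(1 − Σσᵢ²/σ²_T) = (3/2)·(1 − 3.56/6.28) = 0.650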